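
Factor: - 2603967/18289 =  - 3^1*883^1*983^1 *18289^( - 1)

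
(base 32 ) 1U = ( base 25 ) 2C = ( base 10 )62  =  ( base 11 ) 57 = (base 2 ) 111110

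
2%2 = 0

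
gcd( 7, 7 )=7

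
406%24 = 22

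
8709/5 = 1741+ 4/5 = 1741.80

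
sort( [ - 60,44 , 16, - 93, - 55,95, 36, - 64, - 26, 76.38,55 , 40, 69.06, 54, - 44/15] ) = [ - 93, - 64 , - 60, - 55, -26, - 44/15,16, 36,40 , 44, 54,55, 69.06, 76.38,95 ]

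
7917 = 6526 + 1391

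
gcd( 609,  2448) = 3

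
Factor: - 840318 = - 2^1*3^1*140053^1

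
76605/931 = 82+ 263/931 = 82.28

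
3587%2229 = 1358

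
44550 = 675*66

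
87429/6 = 14571 + 1/2 = 14571.50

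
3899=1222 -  - 2677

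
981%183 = 66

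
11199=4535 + 6664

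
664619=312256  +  352363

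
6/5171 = 6/5171  =  0.00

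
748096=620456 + 127640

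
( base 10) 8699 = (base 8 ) 20773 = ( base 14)3255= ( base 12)504b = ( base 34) 7ht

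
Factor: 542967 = 3^1*29^1*79^2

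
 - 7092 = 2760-9852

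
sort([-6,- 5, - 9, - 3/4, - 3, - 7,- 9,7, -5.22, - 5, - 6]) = [ - 9,  -  9, - 7, -6,  -  6, - 5.22, - 5, - 5, - 3, - 3/4,7] 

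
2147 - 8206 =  - 6059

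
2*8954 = 17908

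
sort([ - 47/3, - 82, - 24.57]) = [ - 82, - 24.57, - 47/3]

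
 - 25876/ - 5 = 25876/5=5175.20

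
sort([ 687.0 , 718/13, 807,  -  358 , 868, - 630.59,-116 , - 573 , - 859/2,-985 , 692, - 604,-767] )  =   [-985,-767,  -  630.59,-604,-573, - 859/2, -358, - 116, 718/13, 687.0, 692, 807 , 868]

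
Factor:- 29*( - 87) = 3^1*29^2 = 2523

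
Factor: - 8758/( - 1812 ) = 29/6 = 2^( - 1 )*3^ ( - 1 )*29^1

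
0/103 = 0 = 0.00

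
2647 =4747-2100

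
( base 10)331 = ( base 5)2311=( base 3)110021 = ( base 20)gb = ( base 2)101001011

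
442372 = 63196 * 7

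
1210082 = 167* 7246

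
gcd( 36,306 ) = 18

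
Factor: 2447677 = 17^1*143981^1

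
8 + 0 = 8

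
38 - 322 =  - 284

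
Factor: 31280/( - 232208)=  -  5^1*17^1*631^(-1 )   =  - 85/631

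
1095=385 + 710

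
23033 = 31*743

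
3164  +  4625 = 7789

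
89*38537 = 3429793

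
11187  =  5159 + 6028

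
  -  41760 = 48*(-870 )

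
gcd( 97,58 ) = 1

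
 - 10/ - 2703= 10/2703 = 0.00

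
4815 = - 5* ( - 963) 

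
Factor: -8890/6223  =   - 2^1*5^1*7^ ( - 1) = -10/7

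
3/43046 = 3/43046 = 0.00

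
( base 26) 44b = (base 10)2819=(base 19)7F7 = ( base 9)3772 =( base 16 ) b03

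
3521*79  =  278159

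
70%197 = 70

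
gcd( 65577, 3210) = 3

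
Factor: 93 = 3^1*31^1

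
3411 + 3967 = 7378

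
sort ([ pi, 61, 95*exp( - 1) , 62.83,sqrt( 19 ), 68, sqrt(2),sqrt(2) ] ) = [ sqrt(2), sqrt(2),pi, sqrt(19), 95*exp (  -  1), 61, 62.83,68]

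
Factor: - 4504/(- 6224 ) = 563/778 = 2^(-1 )*389^ ( - 1)*563^1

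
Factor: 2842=2^1*7^2*29^1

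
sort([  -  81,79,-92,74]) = [ - 92,-81, 74,79]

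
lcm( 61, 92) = 5612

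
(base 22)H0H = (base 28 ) aed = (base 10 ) 8245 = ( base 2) 10000000110101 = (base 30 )94P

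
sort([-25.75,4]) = [ - 25.75,  4] 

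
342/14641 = 342/14641 = 0.02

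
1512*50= 75600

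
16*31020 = 496320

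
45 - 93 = - 48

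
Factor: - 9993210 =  - 2^1*3^1*5^1 * 333107^1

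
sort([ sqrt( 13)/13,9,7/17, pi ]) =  [sqrt( 13 ) /13,7/17, pi,9 ] 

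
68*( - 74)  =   - 5032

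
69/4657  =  69/4657 =0.01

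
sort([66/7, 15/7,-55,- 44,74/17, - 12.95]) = [-55, - 44,-12.95, 15/7, 74/17,  66/7 ] 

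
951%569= 382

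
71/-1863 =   -  1 + 1792/1863 =- 0.04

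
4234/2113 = 2 + 8/2113 = 2.00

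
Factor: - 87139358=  - 2^1*19^1* 2293141^1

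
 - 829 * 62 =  - 51398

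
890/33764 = 445/16882 = 0.03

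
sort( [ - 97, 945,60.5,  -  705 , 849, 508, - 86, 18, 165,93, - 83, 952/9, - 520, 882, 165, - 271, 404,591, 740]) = [-705, - 520, - 271,- 97, - 86, - 83,18, 60.5, 93, 952/9, 165, 165, 404, 508, 591, 740, 849, 882,945 ] 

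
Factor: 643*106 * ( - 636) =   -  2^3*3^1*53^2*643^1  =  - 43348488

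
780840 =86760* 9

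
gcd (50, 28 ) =2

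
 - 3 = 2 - 5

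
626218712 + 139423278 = 765641990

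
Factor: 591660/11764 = 3^2 * 5^1 * 17^( - 1 ) * 19^1 =855/17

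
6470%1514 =414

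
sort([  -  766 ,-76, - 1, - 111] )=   [ - 766, - 111,  -  76, - 1 ]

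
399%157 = 85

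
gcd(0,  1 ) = 1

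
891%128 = 123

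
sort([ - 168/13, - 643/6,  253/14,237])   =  [  -  643/6, - 168/13, 253/14,237]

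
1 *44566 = 44566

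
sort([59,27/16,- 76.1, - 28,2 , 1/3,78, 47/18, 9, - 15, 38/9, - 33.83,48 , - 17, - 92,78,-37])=[-92, - 76.1, - 37, - 33.83, - 28, - 17, - 15,1/3,27/16,2,47/18,38/9,9, 48, 59, 78,78]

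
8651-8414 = 237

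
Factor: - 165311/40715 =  - 5^( - 1 )*17^( - 1)*479^ (-1)*165311^1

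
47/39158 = 47/39158 = 0.00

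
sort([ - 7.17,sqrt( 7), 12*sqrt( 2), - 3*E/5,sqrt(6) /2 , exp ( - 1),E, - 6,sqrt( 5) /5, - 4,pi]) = [ - 7.17, - 6, - 4, - 3*E/5, exp(-1 ), sqrt( 5)/5  ,  sqrt(6)/2,sqrt(7),E, pi,12*sqrt(2) ] 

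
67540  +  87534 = 155074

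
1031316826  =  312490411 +718826415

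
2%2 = 0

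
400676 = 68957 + 331719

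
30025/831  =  36+109/831 =36.13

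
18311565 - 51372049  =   - 33060484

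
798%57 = 0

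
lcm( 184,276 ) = 552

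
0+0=0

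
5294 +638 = 5932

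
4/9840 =1/2460 = 0.00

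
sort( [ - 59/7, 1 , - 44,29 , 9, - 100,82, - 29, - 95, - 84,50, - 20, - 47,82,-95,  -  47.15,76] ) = [-100,-95 , - 95,  -  84, - 47.15, - 47, - 44, - 29, - 20,- 59/7,1,9,29,50, 76,  82,82] 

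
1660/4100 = 83/205 =0.40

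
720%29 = 24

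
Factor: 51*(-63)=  - 3213 = - 3^3*7^1 *17^1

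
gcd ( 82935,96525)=45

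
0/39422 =0= 0.00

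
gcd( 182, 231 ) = 7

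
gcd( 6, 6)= 6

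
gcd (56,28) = 28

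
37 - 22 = 15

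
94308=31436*3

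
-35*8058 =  - 282030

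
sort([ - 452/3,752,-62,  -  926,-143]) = [ - 926, -452/3,  -  143, - 62, 752]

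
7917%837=384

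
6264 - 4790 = 1474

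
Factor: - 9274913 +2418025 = -2^3*61^1 * 14051^1 = - 6856888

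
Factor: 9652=2^2*19^1* 127^1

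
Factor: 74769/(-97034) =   -  2^( - 1) * 3^1*7^( -1)*29^(  -  1 ) * 239^( - 1) * 24923^1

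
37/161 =37/161 = 0.23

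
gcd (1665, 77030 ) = 5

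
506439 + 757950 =1264389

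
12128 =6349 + 5779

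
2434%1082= 270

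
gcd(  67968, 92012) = 4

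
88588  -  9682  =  78906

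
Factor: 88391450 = 2^1*5^2*7^1*71^1*3557^1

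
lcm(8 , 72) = 72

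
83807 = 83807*1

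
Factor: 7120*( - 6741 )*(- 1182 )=2^5*3^3*5^1*7^1* 89^1*107^1*197^1= 56731177440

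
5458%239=200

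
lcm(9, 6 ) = 18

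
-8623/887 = - 10 + 247/887   =  - 9.72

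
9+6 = 15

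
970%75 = 70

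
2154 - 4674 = -2520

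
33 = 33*1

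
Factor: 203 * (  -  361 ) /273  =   - 3^ ( - 1 ) * 13^(  -  1 )*19^2 * 29^1 =- 10469/39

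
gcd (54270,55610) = 670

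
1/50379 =1/50379 =0.00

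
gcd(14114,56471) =1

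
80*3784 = 302720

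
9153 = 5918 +3235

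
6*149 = 894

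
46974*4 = 187896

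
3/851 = 3/851 = 0.00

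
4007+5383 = 9390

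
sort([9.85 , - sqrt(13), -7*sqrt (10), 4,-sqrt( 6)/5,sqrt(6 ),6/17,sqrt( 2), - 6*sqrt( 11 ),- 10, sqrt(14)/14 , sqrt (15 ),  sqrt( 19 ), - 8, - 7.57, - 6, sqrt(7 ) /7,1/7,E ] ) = [ - 7*sqrt( 10), - 6*sqrt(11 ),  -  10, -8,-7.57, - 6,-sqrt(13 ), - sqrt ( 6) /5,1/7,sqrt(14) /14, 6/17,  sqrt(7)/7,sqrt( 2 ),sqrt(6),E,sqrt (15),4,sqrt(19 ), 9.85 ]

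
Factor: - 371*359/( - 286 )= 2^( - 1)*7^1* 11^ ( - 1)*13^ ( - 1)*53^1*359^1=133189/286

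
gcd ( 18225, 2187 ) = 729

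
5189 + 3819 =9008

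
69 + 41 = 110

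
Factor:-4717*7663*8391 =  - 303304199061 = -3^1*53^1*79^1*89^1*97^1*2797^1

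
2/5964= 1/2982=0.00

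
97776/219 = 32592/73 = 446.47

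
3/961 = 3/961 = 0.00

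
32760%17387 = 15373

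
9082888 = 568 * 15991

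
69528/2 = 34764 = 34764.00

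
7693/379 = 20 + 113/379= 20.30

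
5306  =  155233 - 149927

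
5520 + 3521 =9041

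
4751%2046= 659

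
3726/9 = 414 = 414.00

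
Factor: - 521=- 521^1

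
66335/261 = 254 + 41/261 = 254.16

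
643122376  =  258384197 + 384738179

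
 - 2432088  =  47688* ( - 51 ) 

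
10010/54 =5005/27 = 185.37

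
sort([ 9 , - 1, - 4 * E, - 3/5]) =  [ - 4 * E,-1, - 3/5,9 ]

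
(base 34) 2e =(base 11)75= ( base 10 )82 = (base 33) 2G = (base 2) 1010010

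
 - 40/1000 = - 1/25  =  - 0.04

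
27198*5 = 135990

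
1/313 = 1/313 = 0.00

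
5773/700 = 8 + 173/700 = 8.25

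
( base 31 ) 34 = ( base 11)89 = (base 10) 97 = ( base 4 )1201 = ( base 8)141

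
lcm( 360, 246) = 14760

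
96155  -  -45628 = 141783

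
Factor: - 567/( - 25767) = 3^2*409^( - 1 )= 9/409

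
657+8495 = 9152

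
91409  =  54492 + 36917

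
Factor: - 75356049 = -3^1*25118683^1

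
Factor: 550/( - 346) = -275/173 = - 5^2*11^1*173^( - 1 ) 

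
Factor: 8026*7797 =62578722 = 2^1 * 3^1*23^1 * 113^1*4013^1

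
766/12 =63 + 5/6=63.83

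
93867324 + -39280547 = 54586777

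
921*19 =17499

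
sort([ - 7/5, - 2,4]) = [ - 2, - 7/5,4] 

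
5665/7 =809 +2/7 = 809.29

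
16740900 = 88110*190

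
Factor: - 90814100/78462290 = -2^1*5^1* 13^1*69857^1*7846229^( -1)=-9081410/7846229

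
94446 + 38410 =132856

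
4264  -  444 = 3820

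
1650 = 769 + 881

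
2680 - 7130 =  - 4450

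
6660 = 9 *740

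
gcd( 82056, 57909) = 3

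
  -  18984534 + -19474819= - 38459353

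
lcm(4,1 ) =4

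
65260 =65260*1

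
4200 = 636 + 3564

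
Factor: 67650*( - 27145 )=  - 1836359250 = - 2^1*3^1*5^3*11^1*41^1*61^1*89^1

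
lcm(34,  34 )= 34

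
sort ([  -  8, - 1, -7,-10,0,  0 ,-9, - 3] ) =[ - 10, -9, - 8,  -  7, - 3,-1, 0,0]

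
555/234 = 2 + 29/78 = 2.37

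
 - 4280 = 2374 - 6654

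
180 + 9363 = 9543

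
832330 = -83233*( - 10)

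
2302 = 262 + 2040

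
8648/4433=8648/4433 =1.95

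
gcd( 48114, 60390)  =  198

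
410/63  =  6 + 32/63 =6.51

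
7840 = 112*70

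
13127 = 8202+4925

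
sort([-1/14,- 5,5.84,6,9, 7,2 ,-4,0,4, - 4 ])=[- 5, - 4, - 4,-1/14,0, 2, 4,5.84,6,7,9]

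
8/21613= 8/21613 = 0.00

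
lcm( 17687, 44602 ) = 1025846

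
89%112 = 89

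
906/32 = 28 + 5/16= 28.31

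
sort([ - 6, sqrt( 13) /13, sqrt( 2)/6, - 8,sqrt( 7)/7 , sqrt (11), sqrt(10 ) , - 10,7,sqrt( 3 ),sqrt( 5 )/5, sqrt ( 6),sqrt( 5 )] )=[ - 10, - 8, - 6, sqrt(2 )/6, sqrt( 13)/13, sqrt( 7 ) /7,sqrt( 5) /5,sqrt( 3), sqrt( 5), sqrt(6),sqrt( 10),sqrt( 11), 7 ]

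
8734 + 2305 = 11039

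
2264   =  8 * 283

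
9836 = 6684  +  3152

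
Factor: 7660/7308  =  1915/1827 =3^( - 2 ) *5^1 * 7^( - 1 )*29^( - 1)*383^1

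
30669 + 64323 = 94992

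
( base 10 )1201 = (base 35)yb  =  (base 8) 2261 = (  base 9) 1574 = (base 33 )13d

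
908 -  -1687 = 2595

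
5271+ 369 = 5640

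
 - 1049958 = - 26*40383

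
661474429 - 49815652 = 611658777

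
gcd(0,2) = 2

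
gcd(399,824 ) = 1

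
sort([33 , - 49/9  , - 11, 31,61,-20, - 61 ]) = [ - 61, - 20 ,-11, -49/9, 31 , 33, 61]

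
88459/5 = 17691 + 4/5 = 17691.80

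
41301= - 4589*(- 9 ) 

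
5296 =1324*4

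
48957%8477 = 6572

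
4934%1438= 620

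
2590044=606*4274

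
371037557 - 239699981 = 131337576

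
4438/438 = 10 + 29/219 = 10.13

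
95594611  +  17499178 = 113093789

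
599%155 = 134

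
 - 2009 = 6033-8042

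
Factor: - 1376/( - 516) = 8/3 = 2^3*3^ ( - 1) 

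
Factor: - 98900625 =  - 3^1 * 5^4 * 52747^1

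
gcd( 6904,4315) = 863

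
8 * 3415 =27320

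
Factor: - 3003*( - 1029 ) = 3090087  =  3^2*7^4*11^1*13^1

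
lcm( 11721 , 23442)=23442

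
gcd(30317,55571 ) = 61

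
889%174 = 19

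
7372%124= 56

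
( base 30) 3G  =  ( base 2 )1101010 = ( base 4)1222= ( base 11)97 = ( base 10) 106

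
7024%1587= 676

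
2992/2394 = 1 + 299/1197 = 1.25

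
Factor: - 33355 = -5^1*7^1* 953^1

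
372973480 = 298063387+74910093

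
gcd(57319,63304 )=1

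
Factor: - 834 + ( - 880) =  - 2^1*857^1 = - 1714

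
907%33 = 16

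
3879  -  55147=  - 51268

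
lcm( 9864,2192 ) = 19728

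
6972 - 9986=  - 3014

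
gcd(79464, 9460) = 1892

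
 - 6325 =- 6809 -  -484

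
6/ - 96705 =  - 1 + 32233/32235 = - 0.00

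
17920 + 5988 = 23908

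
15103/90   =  167  +  73/90 = 167.81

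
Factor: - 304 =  - 2^4*19^1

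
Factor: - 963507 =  - 3^1*321169^1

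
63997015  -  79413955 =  - 15416940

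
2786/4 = 1393/2 = 696.50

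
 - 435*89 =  - 38715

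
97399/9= 97399/9=10822.11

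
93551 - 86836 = 6715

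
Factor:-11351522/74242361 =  - 2^1*7^1*13^1*97^1*643^1 * 74242361^(-1)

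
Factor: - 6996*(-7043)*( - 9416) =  - 2^5*3^1*11^2*53^1 * 107^1*7043^1 = -463952948448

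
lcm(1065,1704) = 8520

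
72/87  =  24/29   =  0.83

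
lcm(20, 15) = 60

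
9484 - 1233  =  8251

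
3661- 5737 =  - 2076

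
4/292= 1/73 = 0.01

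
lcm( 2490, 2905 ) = 17430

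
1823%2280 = 1823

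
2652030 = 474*5595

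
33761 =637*53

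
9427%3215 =2997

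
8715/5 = 1743  =  1743.00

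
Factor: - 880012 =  - 2^2*7^1*53^1 * 593^1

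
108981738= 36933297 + 72048441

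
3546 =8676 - 5130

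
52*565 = 29380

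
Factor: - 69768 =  - 2^3*3^3* 17^1*19^1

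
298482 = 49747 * 6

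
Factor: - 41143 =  - 41143^1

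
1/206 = 1/206 = 0.00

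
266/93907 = 266/93907 = 0.00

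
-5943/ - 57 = 104  +  5/19= 104.26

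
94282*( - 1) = - 94282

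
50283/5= 10056 + 3/5 = 10056.60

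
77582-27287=50295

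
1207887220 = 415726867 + 792160353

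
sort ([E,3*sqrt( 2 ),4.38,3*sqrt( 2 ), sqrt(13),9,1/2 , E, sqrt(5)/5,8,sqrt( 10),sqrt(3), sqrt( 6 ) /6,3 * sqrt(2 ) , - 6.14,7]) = [ - 6.14 , sqrt(6 )/6,sqrt(5 ) /5,1/2,sqrt (3 ),E,E,sqrt(10 ), sqrt(13),3*sqrt (2 ),3 * sqrt( 2),3 * sqrt(2),4.38,7,8, 9]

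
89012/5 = 17802 + 2/5  =  17802.40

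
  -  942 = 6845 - 7787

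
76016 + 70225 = 146241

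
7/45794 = 1/6542  =  0.00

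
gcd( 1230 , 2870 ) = 410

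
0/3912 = 0  =  0.00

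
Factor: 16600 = 2^3*5^2*83^1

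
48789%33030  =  15759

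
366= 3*122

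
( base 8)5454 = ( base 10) 2860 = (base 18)8eg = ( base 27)3OP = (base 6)21124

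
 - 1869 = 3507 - 5376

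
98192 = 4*24548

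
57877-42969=14908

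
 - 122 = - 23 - 99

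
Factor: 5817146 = 2^1*2908573^1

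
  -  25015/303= - 25015/303 = - 82.56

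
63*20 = 1260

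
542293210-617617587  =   - 75324377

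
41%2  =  1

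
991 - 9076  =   - 8085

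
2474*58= 143492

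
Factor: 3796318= 2^1*1301^1*1459^1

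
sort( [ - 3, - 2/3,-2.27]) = [ - 3, -2.27, - 2/3]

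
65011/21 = 65011/21   =  3095.76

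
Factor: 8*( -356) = - 2^5*89^1 = - 2848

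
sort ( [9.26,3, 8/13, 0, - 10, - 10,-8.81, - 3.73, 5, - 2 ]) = [ - 10 , - 10, - 8.81, - 3.73, - 2 , 0, 8/13 , 3,5, 9.26 ] 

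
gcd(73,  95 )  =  1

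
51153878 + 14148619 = 65302497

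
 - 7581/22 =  - 7581/22 = -344.59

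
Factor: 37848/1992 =19^1 = 19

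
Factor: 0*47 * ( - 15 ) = 0^1 = 0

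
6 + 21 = 27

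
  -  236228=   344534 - 580762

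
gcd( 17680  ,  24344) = 136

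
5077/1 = 5077=5077.00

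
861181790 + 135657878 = 996839668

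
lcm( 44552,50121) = 400968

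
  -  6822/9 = - 758 =- 758.00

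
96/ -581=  - 1 + 485/581  =  -0.17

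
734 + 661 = 1395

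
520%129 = 4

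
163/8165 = 163/8165 = 0.02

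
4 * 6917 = 27668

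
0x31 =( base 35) 1E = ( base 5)144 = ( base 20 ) 29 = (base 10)49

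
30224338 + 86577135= 116801473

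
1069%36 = 25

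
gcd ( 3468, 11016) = 204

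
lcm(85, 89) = 7565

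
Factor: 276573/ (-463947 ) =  - 493/827 = - 17^1*29^1 * 827^(- 1 )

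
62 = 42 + 20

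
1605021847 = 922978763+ 682043084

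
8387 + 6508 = 14895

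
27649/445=62+59/445 = 62.13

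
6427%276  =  79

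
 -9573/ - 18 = 3191/6 = 531.83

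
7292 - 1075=6217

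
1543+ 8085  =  9628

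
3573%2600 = 973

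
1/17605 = 1/17605 = 0.00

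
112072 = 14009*8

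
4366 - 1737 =2629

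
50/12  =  4 + 1/6 = 4.17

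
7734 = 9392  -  1658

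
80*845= 67600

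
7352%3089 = 1174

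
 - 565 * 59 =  - 33335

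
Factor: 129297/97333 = 3^1*7^1*47^1*743^(-1) = 987/743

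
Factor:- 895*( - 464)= 415280 = 2^4*5^1 * 29^1*179^1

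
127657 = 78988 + 48669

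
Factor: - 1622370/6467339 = -2^1*3^1*5^1*41^1*131^( - 1)*1319^1*49369^ (- 1)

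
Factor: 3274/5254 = 1637/2627 = 37^( -1)*71^( - 1)*1637^1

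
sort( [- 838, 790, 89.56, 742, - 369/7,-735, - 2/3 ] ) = [ - 838, - 735, - 369/7, - 2/3,89.56, 742, 790]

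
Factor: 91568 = 2^4*59^1 * 97^1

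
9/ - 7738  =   - 1 + 7729/7738 = -0.00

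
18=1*18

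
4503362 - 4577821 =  -74459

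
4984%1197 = 196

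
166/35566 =83/17783=0.00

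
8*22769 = 182152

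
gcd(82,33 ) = 1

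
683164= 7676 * 89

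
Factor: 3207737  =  13^1*227^1*1087^1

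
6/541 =6/541 = 0.01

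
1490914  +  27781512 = 29272426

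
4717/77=4717/77 = 61.26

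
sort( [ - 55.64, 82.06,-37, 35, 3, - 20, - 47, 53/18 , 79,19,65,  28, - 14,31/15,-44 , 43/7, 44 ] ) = [ - 55.64, - 47, - 44, - 37, - 20, - 14,  31/15,53/18, 3,43/7, 19, 28, 35,44,65,79, 82.06]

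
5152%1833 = 1486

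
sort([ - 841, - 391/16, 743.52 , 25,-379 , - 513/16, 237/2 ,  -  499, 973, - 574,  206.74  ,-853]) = [-853, - 841,-574,-499, - 379, - 513/16, - 391/16,  25,237/2 , 206.74,  743.52,973 ]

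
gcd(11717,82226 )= 1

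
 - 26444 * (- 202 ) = 5341688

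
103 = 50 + 53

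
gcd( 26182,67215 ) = 1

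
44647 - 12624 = 32023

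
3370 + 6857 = 10227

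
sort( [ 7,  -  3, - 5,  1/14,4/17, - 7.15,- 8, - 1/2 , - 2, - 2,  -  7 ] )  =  [ - 8, - 7.15, - 7 , - 5, - 3 , - 2, - 2, - 1/2, 1/14,4/17,  7] 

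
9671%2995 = 686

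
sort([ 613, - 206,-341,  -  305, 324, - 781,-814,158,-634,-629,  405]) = [- 814,-781 , - 634, - 629,- 341, - 305, - 206, 158, 324,405 , 613]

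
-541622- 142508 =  - 684130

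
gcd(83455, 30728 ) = 1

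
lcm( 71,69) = 4899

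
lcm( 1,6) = 6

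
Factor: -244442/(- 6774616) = 122221/3387308  =  2^( - 2)*11^1 * 31^( - 1)*41^1*59^(  -  1)* 271^1*463^( - 1 )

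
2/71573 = 2/71573 =0.00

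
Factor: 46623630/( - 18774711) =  - 2^1*3^( - 1) * 5^1 *757^1 * 2053^1*2086079^( - 1) = - 15541210/6258237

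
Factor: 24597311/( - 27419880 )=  - 2^ ( - 3 )*3^( - 1 )*5^ ( -1)*71^1  *  83^( - 1)*2753^( - 1 )*346441^1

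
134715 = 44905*3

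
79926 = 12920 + 67006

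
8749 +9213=17962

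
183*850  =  155550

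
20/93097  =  20/93097 =0.00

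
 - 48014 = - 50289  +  2275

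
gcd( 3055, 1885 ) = 65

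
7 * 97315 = 681205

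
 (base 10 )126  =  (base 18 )70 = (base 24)56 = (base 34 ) 3o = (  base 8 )176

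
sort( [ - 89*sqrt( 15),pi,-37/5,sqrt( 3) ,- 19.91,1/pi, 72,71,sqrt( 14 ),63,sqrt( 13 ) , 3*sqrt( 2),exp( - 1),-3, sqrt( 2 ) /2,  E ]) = [ - 89*sqrt( 15 ),-19.91, - 37/5, - 3,1/pi, exp( - 1),sqrt (2 )/2, sqrt( 3 ), E,pi,sqrt( 13) , sqrt( 14) , 3*sqrt(2), 63,71 , 72]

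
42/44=21/22=0.95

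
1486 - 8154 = -6668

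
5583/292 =5583/292 =19.12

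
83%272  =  83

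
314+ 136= 450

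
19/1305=19/1305 =0.01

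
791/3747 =791/3747 = 0.21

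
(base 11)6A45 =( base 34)7xv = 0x241d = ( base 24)g15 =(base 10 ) 9245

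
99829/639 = 156+145/639= 156.23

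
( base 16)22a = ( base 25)m4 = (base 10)554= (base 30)IE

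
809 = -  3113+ 3922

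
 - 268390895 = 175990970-444381865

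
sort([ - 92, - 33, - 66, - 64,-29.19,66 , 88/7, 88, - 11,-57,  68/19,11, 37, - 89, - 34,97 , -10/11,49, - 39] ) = [ - 92, - 89, - 66, - 64, - 57, - 39, - 34, - 33, - 29.19 , - 11, - 10/11,68/19,11,88/7, 37, 49,66,88, 97]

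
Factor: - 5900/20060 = - 5^1*17^( - 1)  =  - 5/17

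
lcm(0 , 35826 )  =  0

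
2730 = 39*70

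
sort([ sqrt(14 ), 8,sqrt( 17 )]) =[sqrt( 14 ),sqrt(17 ), 8]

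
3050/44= 69 + 7/22 = 69.32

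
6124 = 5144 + 980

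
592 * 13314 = 7881888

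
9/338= 9/338 = 0.03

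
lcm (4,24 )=24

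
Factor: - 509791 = -29^1*17579^1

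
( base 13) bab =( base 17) 6fb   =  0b11111010000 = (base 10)2000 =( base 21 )4b5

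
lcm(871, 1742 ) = 1742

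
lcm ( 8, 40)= 40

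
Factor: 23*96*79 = 174432 = 2^5*  3^1*23^1*79^1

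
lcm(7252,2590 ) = 36260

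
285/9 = 95/3 = 31.67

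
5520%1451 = 1167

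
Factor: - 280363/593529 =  - 3^( - 1 )*43^(  -  2)*107^(- 1)*139^1  *2017^1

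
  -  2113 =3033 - 5146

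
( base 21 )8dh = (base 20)9AI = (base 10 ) 3818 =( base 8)7352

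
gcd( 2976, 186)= 186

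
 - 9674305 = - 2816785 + -6857520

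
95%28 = 11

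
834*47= 39198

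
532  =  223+309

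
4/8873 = 4/8873= 0.00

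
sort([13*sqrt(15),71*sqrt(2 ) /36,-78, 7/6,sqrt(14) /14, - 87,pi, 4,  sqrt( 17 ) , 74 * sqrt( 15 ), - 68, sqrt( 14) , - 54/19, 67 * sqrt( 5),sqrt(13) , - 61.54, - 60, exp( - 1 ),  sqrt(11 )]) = [ - 87,  -  78, -68,- 61.54,-60 ,- 54/19,  sqrt ( 14)/14,exp( - 1), 7/6, 71*sqrt( 2)/36, pi, sqrt( 11),  sqrt(13)  ,  sqrt (14 ) , 4, sqrt( 17 ),13 * sqrt (15) , 67*sqrt(5) , 74*sqrt(15 ) ] 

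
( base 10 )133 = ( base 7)250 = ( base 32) 45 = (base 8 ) 205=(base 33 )41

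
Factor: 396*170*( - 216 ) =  - 2^6 * 3^5*5^1  *11^1*17^1 = - 14541120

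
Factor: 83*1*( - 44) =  - 2^2*11^1*83^1=- 3652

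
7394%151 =146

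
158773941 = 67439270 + 91334671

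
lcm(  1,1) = 1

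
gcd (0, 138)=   138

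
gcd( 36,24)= 12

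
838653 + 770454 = 1609107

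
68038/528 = 34019/264 = 128.86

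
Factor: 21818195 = 5^1*7^1*743^1*839^1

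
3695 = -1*(-3695)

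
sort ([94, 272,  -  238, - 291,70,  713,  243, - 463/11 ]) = [-291, - 238, - 463/11,70,94,243,272, 713 ] 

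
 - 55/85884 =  - 55/85884 = -0.00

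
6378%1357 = 950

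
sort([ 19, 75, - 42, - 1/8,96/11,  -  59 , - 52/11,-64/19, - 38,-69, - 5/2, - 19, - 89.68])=[ - 89.68, - 69,-59, - 42, - 38, - 19, - 52/11, - 64/19,-5/2, - 1/8, 96/11, 19 , 75 ]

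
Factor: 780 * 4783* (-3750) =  - 13990275000 = - 2^3*3^2*5^5 * 13^1*4783^1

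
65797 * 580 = 38162260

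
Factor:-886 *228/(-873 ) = 2^3 * 3^(-1)*19^1 *97^(-1) * 443^1 = 67336/291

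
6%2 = 0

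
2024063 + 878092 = 2902155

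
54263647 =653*83099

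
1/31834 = 1/31834 = 0.00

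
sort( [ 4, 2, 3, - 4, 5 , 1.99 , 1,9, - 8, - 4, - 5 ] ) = [ - 8, - 5, - 4, - 4,1,1.99,2,3,4,5,9 ]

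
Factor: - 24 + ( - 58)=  - 82 = - 2^1*41^1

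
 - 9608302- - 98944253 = 89335951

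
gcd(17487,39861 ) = 9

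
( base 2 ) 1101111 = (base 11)A1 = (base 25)4B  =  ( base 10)111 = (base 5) 421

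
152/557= 152/557 = 0.27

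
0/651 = 0 = 0.00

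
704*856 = 602624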